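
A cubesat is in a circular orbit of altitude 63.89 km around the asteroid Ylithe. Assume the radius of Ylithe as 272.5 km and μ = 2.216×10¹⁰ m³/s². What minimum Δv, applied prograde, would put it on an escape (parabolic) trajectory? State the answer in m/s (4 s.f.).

Δv ≈ 106.3 m/s

r = 272.5 + 63.89 = 336.39 km = 3.3639×10⁵ m.
Circular speed v_c = √(μ/r) = 256.7 m/s.
Escape speed v_esc = √(2μ/r) = √2 × v_c = 363.0 m/s.
Δv = v_esc − v_c = 106.3 m/s.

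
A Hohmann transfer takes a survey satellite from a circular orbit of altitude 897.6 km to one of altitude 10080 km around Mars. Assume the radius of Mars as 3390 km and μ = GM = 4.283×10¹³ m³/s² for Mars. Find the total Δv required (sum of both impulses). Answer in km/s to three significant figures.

r₁ = 3390 + 897.6 = 4287.6 km = 4.2876×10⁶ m.
r₂ = 3390 + 10080 = 13470 km = 1.3470×10⁷ m.
Transfer ellipse a_t = (r₁ + r₂)/2 = 8.879×10⁶ m.
At r₁: circular v_c1 = √(μ/r₁) = 3161 m/s; transfer-periapsis v_p = √[μ(2/r₁ − 1/a_t)] = 3893 m/s.
Δv₁ = v_p − v_c1 = 732.3 m/s.
At r₂: circular v_c2 = √(μ/r₂) = 1783 m/s; transfer-apoapsis v_a = √[μ(2/r₂ − 1/a_t)] = 1239 m/s.
Δv₂ = v_c2 − v_a = 544.0 m/s.
Total Δv = Δv₁ + Δv₂ = 1276 m/s = 1.276 km/s.

Δv_total ≈ 1.28 km/s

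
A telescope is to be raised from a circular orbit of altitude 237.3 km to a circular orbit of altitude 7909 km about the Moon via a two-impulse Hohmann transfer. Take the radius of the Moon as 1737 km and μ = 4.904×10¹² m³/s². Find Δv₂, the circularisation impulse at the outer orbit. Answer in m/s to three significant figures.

Δv ≈ 297 m/s

r₁ = 1737 + 237.3 = 1974.3 km = 1.9743×10⁶ m.
r₂ = 1737 + 7909 = 9646.0 km = 9.6460×10⁶ m.
Transfer ellipse a_t = (r₁ + r₂)/2 = 5.810×10⁶ m.
At r₁: circular v_c1 = √(μ/r₁) = 1576 m/s; transfer-perilune v_p = √[μ(2/r₁ − 1/a_t)] = 2031 m/s.
At r₂: circular v_c2 = √(μ/r₂) = 713.0 m/s; transfer-apolune v_a = √[μ(2/r₂ − 1/a_t)] = 415.6 m/s.
Δv₂ = v_c2 − v_a = 297.4 m/s.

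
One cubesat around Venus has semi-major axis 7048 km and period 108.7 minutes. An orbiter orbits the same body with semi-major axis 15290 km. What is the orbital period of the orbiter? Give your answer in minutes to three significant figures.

T₂ ≈ 347 minutes

Kepler's third law: T² ∝ a³, so T₂ = T₁ (a₂/a₁)^(3/2).
a₂/a₁ = 2.169, (a₂/a₁)^(3/2) = 3.195.
T₂ = 108.7 × 3.195 = 347.3 minutes.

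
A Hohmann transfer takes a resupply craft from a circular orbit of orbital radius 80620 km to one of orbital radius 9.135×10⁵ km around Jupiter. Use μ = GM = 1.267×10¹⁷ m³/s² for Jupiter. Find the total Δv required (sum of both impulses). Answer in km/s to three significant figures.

Δv_total ≈ 21.1 km/s

r₁ = 80620 km = 8.062×10⁷ m.
r₂ = 9.135×10⁵ km = 9.135×10⁸ m.
Transfer ellipse a_t = (r₁ + r₂)/2 = 4.971×10⁸ m.
At r₁: circular v_c1 = √(μ/r₁) = 39640 m/s; transfer-perijove v_p = √[μ(2/r₁ − 1/a_t)] = 53740 m/s.
Δv₁ = v_p − v_c1 = 14100 m/s.
At r₂: circular v_c2 = √(μ/r₂) = 11780 m/s; transfer-apojove v_a = √[μ(2/r₂ − 1/a_t)] = 4743 m/s.
Δv₂ = v_c2 − v_a = 7034 m/s.
Total Δv = Δv₁ + Δv₂ = 21130 m/s = 21.13 km/s.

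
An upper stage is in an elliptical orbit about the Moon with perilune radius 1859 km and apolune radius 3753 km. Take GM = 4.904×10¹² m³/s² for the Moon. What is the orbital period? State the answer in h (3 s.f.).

T ≈ 3.70 h

Semi-major axis a = (r_p + r_a)/2 = (1859.0 + 3753.0)/2 = 2806.0 km = 2.806×10⁶ m.
By Kepler's third law T = 2π√(a³/μ) = 2π × 2.123×10³ = 1.334×10⁴ s.
= 3.705 h.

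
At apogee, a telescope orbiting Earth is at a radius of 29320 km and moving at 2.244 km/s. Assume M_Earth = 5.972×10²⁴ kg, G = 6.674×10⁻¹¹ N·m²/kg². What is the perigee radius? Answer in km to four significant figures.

perigee radius ≈ 6665 km

μ = GM = 6.674×10⁻¹¹ × 5.972×10²⁴ = 3.986×10¹⁴ m³/s².
r_a = 2.932×10⁷ m.
Specific energy ε = v²/2 − μ/r = -1.108×10⁷ J/kg, so a = −μ/(2ε) = 1.799×10⁷ m.
The apsides satisfy r_p + r_a = 2a, so the perigee radius is 2a − r_a = 6.665×10⁶ m = 6664.9 km.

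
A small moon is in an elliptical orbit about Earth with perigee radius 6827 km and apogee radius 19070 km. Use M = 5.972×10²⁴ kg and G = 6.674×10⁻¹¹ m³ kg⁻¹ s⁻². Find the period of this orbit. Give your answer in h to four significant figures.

μ = GM = 6.674×10⁻¹¹ × 5.972×10²⁴ = 3.986×10¹⁴ m³/s².
Semi-major axis a = (r_p + r_a)/2 = (6827.0 + 19070)/2 = 12948 km = 1.295×10⁷ m.
By Kepler's third law T = 2π√(a³/μ) = 2π × 2.334×10³ = 1.466×10⁴ s.
= 4.073 h.

T ≈ 4.073 h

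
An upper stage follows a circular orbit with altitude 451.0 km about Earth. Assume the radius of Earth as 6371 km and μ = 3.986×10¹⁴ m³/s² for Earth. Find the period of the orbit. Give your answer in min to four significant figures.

T ≈ 93.46 min

r = 6371 + 451.0 = 6822.0 km = 6.8220×10⁶ m.
Kepler's third law: T = 2π√(r³/μ) = 2π√((6.822×10⁶)³ / 3.986×10¹⁴).
r³/μ = 7.965×10⁵ s², so T = 2π × 8.925×10² = 5.608×10³ s.
Converting: 5.608×10³ s ÷ 60.00 = 93.46 min.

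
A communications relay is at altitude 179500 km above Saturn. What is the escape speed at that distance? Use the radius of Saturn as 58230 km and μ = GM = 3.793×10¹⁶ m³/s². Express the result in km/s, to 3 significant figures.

v_esc ≈ 17.9 km/s

r = 58230 + 179500 = 237730 km = 2.3773×10⁸ m.
Escape speed v_esc = √(2μ/r) = √(2 × 3.793×10¹⁶ / 2.377×10⁸) = √(3.191×10⁸) = 17860 m/s.
= 17.86 km/s.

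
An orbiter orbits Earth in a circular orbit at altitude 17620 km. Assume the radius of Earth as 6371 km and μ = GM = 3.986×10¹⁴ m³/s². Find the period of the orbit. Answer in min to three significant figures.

r = 6371 + 17620 = 23991 km = 2.3991×10⁷ m.
Kepler's third law: T = 2π√(r³/μ) = 2π√((2.399×10⁷)³ / 3.986×10¹⁴).
r³/μ = 3.464×10⁷ s², so T = 2π × 5.886×10³ = 3.698×10⁴ s.
Converting: 3.698×10⁴ s ÷ 60.00 = 616.4 min.

T ≈ 616 min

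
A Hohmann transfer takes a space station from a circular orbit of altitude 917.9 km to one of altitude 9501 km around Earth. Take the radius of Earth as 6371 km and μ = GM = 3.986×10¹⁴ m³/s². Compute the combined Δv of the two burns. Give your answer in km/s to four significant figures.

r₁ = 6371 + 917.9 = 7288.9 km = 7.2889×10⁶ m.
r₂ = 6371 + 9501 = 15872 km = 1.5872×10⁷ m.
Transfer ellipse a_t = (r₁ + r₂)/2 = 1.158×10⁷ m.
At r₁: circular v_c1 = √(μ/r₁) = 7395 m/s; transfer-perigee v_p = √[μ(2/r₁ − 1/a_t)] = 8657 m/s.
Δv₁ = v_p − v_c1 = 1262 m/s.
At r₂: circular v_c2 = √(μ/r₂) = 5011 m/s; transfer-apogee v_a = √[μ(2/r₂ − 1/a_t)] = 3976 m/s.
Δv₂ = v_c2 − v_a = 1036 m/s.
Total Δv = Δv₁ + Δv₂ = 2298 m/s = 2.298 km/s.

Δv_total ≈ 2.298 km/s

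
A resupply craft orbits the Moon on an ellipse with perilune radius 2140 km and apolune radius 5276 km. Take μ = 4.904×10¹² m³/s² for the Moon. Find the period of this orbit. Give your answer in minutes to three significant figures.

T ≈ 338 minutes

Semi-major axis a = (r_p + r_a)/2 = (2140.0 + 5276.0)/2 = 3708.0 km = 3.708×10⁶ m.
By Kepler's third law T = 2π√(a³/μ) = 2π × 3.224×10³ = 2.026×10⁴ s.
= 337.6 minutes.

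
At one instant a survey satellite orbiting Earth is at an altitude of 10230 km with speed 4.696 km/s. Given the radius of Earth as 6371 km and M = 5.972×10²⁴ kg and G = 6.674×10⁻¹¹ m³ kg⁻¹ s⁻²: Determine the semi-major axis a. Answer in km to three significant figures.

a ≈ 15400 km

μ = GM = 6.674×10⁻¹¹ × 5.972×10²⁴ = 3.986×10¹⁴ m³/s².
r = 6371 + 10230 = 16601 km = 1.660×10⁷ m.
Specific orbital energy ε = v²/2 − μ/r = (4696)²/2 − 3.986×10¹⁴/1.660×10⁷ = -1.298×10⁷ J/kg.
Since ε = −μ/(2a), a = −μ/(2ε) = 1.535×10⁷ m = 15350 km.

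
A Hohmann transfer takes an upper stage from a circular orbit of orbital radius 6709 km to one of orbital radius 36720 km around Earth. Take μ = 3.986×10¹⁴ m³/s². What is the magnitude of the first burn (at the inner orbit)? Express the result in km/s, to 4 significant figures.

r₁ = 6709 km = 6.709×10⁶ m.
r₂ = 36720 km = 3.672×10⁷ m.
Transfer ellipse a_t = (r₁ + r₂)/2 = 2.171×10⁷ m.
At r₁: circular v_c1 = √(μ/r₁) = 7708 m/s; transfer-perigee v_p = √[μ(2/r₁ − 1/a_t)] = 10020 m/s.
Δv₁ = v_p − v_c1 = 2315 m/s.
= 2.315 km/s.

Δv ≈ 2.315 km/s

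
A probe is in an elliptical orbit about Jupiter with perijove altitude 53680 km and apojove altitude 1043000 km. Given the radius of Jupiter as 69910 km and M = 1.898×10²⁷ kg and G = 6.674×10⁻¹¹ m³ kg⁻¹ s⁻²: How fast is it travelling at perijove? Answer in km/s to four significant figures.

v ≈ 42.95 km/s

μ = GM = 6.674×10⁻¹¹ × 1.898×10²⁷ = 1.267×10¹⁷ m³/s².
r_p = 69910 + 53680 = 123590 km = 1.2359×10⁸ m.
r_a = 69910 + 1043000 = 1112900 km = 1.1129×10⁹ m.
Semi-major axis a = (r_p + r_a)/2 = 6.1825×10⁵ km = 6.182×10⁸ m.
Vis-viva: v² = μ(2/r − 1/a) = 1.267×10¹⁷ × (1.618×10⁻⁸ − 1.617×10⁻⁹) = 1.845×10⁹ m²/s².
v = 42950 m/s = 42.95 km/s.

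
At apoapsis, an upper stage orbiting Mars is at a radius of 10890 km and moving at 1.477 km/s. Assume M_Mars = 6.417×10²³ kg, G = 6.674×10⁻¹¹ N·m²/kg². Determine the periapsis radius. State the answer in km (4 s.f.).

periapsis radius ≈ 4180 km

μ = GM = 6.674×10⁻¹¹ × 6.417×10²³ = 4.283×10¹³ m³/s².
r_a = 1.089×10⁷ m.
Specific energy ε = v²/2 − μ/r = -2.842×10⁶ J/kg, so a = −μ/(2ε) = 7.535×10⁶ m.
The apsides satisfy r_p + r_a = 2a, so the periapsis radius is 2a − r_a = 4.180×10⁶ m = 4179.7 km.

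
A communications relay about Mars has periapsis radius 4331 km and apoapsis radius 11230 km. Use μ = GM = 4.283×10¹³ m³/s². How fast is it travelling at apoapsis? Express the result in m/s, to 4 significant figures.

Semi-major axis a = (r_p + r_a)/2 = 7780.5 km = 7.780×10⁶ m.
Vis-viva: v² = μ(2/r − 1/a) = 4.283×10¹³ × (1.781×10⁻⁷ − 1.285×10⁻⁷) = 2.123×10⁶ m²/s².
v = 1457 m/s.

v ≈ 1457 m/s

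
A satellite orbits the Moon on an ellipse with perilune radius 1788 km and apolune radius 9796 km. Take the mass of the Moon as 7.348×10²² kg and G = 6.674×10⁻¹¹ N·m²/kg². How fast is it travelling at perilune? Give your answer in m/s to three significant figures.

μ = GM = 6.674×10⁻¹¹ × 7.348×10²² = 4.904×10¹² m³/s².
Semi-major axis a = (r_p + r_a)/2 = 5792.0 km = 5.792×10⁶ m.
Vis-viva: v² = μ(2/r − 1/a) = 4.904×10¹² × (1.119×10⁻⁶ − 1.727×10⁻⁷) = 4.639×10⁶ m²/s².
v = 2154 m/s.

v ≈ 2150 m/s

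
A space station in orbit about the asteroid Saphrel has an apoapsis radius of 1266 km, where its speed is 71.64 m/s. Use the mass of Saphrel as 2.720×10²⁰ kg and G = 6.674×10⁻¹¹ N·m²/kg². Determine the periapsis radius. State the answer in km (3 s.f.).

periapsis radius ≈ 276 km

μ = GM = 6.674×10⁻¹¹ × 2.720×10²⁰ = 1.815×10¹⁰ m³/s².
r_a = 1.266×10⁶ m.
Specific energy ε = v²/2 − μ/r = -1.177×10⁴ J/kg, so a = −μ/(2ε) = 7.710×10⁵ m.
The apsides satisfy r_p + r_a = 2a, so the periapsis radius is 2a − r_a = 2.759×10⁵ m = 275.95 km.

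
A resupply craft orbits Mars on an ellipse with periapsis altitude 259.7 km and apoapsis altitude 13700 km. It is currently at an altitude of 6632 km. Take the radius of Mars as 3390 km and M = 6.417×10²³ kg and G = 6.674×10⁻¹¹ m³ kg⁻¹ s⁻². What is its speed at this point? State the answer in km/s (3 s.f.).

v ≈ 2.10 km/s

μ = GM = 6.674×10⁻¹¹ × 6.417×10²³ = 4.283×10¹³ m³/s².
r_p = 3390 + 259.7 = 3649.7 km = 3.6497×10⁶ m.
r_a = 3390 + 13700 = 17090 km = 1.7090×10⁷ m.
r = 3390 + 6632 = 10022 km = 1.002×10⁷ m.
Semi-major axis a = (r_p + r_a)/2 = 10370 km = 1.037×10⁷ m.
Vis-viva: v² = μ(2/r − 1/a) = 4.283×10¹³ × (1.996×10⁻⁷ − 9.643×10⁻⁸) = 4.417×10⁶ m²/s².
v = 2102 m/s = 2.102 km/s.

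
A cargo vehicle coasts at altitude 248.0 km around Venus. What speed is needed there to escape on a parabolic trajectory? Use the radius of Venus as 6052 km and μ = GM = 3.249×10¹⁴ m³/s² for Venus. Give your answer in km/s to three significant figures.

v_esc ≈ 10.2 km/s

r = 6052 + 248.0 = 6300.0 km = 6.3000×10⁶ m.
Escape speed v_esc = √(2μ/r) = √(2 × 3.249×10¹⁴ / 6.300×10⁶) = √(1.031×10⁸) = 10160 m/s.
= 10.16 km/s.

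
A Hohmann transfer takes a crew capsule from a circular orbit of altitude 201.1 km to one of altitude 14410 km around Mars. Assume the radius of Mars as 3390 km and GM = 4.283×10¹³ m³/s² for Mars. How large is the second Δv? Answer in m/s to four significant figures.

Δv ≈ 652.4 m/s

r₁ = 3390 + 201.1 = 3591.1 km = 3.5911×10⁶ m.
r₂ = 3390 + 14410 = 17800 km = 1.7800×10⁷ m.
Transfer ellipse a_t = (r₁ + r₂)/2 = 1.070×10⁷ m.
At r₁: circular v_c1 = √(μ/r₁) = 3454 m/s; transfer-periapsis v_p = √[μ(2/r₁ − 1/a_t)] = 4455 m/s.
At r₂: circular v_c2 = √(μ/r₂) = 1551 m/s; transfer-apoapsis v_a = √[μ(2/r₂ − 1/a_t)] = 898.8 m/s.
Δv₂ = v_c2 − v_a = 652.4 m/s.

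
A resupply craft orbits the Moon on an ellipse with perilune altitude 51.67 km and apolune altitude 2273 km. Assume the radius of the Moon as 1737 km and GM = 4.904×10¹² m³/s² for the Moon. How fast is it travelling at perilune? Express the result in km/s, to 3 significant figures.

r_p = 1737 + 51.67 = 1788.7 km = 1.7887×10⁶ m.
r_a = 1737 + 2273 = 4010.0 km = 4.0100×10⁶ m.
Semi-major axis a = (r_p + r_a)/2 = 2899.3 km = 2.899×10⁶ m.
Vis-viva: v² = μ(2/r − 1/a) = 4.904×10¹² × (1.118×10⁻⁶ − 3.449×10⁻⁷) = 3.792×10⁶ m²/s².
v = 1947 m/s = 1.947 km/s.

v ≈ 1.95 km/s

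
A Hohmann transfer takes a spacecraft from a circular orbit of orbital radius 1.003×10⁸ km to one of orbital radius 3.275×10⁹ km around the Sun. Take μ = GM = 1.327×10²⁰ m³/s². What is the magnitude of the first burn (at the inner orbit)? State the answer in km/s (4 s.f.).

Δv ≈ 14.30 km/s

r₁ = 1.003×10⁸ km = 1.003×10¹¹ m.
r₂ = 3.275×10⁹ km = 3.275×10¹² m.
Transfer ellipse a_t = (r₁ + r₂)/2 = 1.688×10¹² m.
At r₁: circular v_c1 = √(μ/r₁) = 36370 m/s; transfer-perihelion v_p = √[μ(2/r₁ − 1/a_t)] = 50670 m/s.
Δv₁ = v_p − v_c1 = 14300 m/s.
= 14.30 km/s.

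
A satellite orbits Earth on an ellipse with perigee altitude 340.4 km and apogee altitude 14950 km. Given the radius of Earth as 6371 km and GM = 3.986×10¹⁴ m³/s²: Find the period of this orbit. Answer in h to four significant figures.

r_p = 6371 + 340.4 = 6711.4 km = 6.7114×10⁶ m.
r_a = 6371 + 14950 = 21321 km = 2.1321×10⁷ m.
Semi-major axis a = (r_p + r_a)/2 = (6711.4 + 21321)/2 = 14016 km = 1.402×10⁷ m.
By Kepler's third law T = 2π√(a³/μ) = 2π × 2.628×10³ = 1.651×10⁴ s.
= 4.587 h.

T ≈ 4.587 h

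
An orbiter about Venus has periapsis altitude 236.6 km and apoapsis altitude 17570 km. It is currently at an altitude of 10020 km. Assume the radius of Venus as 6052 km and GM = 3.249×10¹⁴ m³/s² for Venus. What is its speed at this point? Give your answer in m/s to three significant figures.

v ≈ 4330 m/s

r_p = 6052 + 236.6 = 6288.6 km = 6.2886×10⁶ m.
r_a = 6052 + 17570 = 23622 km = 2.3622×10⁷ m.
r = 6052 + 10020 = 16072 km = 1.607×10⁷ m.
Semi-major axis a = (r_p + r_a)/2 = 14955 km = 1.496×10⁷ m.
Vis-viva: v² = μ(2/r − 1/a) = 3.249×10¹⁴ × (1.244×10⁻⁷ − 6.687×10⁻⁸) = 1.871×10⁷ m²/s².
v = 4325 m/s.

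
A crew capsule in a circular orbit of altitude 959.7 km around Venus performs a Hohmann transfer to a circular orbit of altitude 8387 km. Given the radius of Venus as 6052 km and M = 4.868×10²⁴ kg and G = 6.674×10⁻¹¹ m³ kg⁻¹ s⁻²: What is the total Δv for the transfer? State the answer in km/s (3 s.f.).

Δv_total ≈ 2.00 km/s

μ = GM = 6.674×10⁻¹¹ × 4.868×10²⁴ = 3.249×10¹⁴ m³/s².
r₁ = 6052 + 959.7 = 7011.7 km = 7.0117×10⁶ m.
r₂ = 6052 + 8387 = 14439 km = 1.4439×10⁷ m.
Transfer ellipse a_t = (r₁ + r₂)/2 = 1.073×10⁷ m.
At r₁: circular v_c1 = √(μ/r₁) = 6807 m/s; transfer-periapsis v_p = √[μ(2/r₁ − 1/a_t)] = 7898 m/s.
Δv₁ = v_p − v_c1 = 1091 m/s.
At r₂: circular v_c2 = √(μ/r₂) = 4744 m/s; transfer-apoapsis v_a = √[μ(2/r₂ − 1/a_t)] = 3835 m/s.
Δv₂ = v_c2 − v_a = 908.2 m/s.
Total Δv = Δv₁ + Δv₂ = 1999 m/s = 1.999 km/s.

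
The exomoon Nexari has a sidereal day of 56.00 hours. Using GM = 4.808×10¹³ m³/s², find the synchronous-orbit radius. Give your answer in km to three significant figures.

r_sync ≈ 36700 km

T = 56.00 hours = 2.016×10⁵ s.
A synchronous orbit has period T, so by Kepler's third law a = (μT²/4π²)^(1/3).
μT²/4π² = 4.808×10¹³ × (2.016×10⁵)² / 39.48 = 4.950×10²² m³.
a = 3.672×10⁷ m = 36717 km.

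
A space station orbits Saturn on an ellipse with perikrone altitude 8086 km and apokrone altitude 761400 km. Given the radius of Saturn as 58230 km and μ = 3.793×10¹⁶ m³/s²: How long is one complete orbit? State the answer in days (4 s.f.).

r_p = 58230 + 8086 = 66316 km = 6.6316×10⁷ m.
r_a = 58230 + 761400 = 819630 km = 8.1963×10⁸ m.
Semi-major axis a = (r_p + r_a)/2 = (66316 + 8.1963×10⁵)/2 = 4.4297×10⁵ km = 4.430×10⁸ m.
By Kepler's third law T = 2π√(a³/μ) = 2π × 4.787×10⁴ = 3.008×10⁵ s.
= 3.481 days.

T ≈ 3.481 days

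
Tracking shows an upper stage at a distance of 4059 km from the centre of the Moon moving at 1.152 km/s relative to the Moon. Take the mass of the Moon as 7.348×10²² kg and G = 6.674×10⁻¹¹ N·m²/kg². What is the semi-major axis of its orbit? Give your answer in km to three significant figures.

a ≈ 4500 km

μ = GM = 6.674×10⁻¹¹ × 7.348×10²² = 4.904×10¹² m³/s².
r = 4.059×10⁶ m.
Vis-viva rearranged: 1/a = 2/r − v²/μ = 4.927×10⁻⁷ − 2.706×10⁻⁷ = 2.221×10⁻⁷ m⁻¹.
a = 4.502×10⁶ m = 4502.1 km.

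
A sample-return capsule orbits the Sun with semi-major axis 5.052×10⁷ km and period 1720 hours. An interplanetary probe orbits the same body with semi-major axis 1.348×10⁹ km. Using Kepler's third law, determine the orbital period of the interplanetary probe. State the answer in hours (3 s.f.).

Kepler's third law: T² ∝ a³, so T₂ = T₁ (a₂/a₁)^(3/2).
a₂/a₁ = 26.68, (a₂/a₁)^(3/2) = 137.8.
T₂ = 1720 × 137.8 = 2.371×10⁵ hours.

T₂ ≈ 2.37×10⁵ hours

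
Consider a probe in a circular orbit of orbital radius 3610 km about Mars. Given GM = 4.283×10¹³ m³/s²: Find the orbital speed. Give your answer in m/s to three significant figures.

r = 3610 km = 3.610×10⁶ m.
For a circular orbit v = √(μ/r) = √(4.283×10¹³ / 3.610×10⁶) = √(1.186×10⁷) = 3444 m/s.

v ≈ 3440 m/s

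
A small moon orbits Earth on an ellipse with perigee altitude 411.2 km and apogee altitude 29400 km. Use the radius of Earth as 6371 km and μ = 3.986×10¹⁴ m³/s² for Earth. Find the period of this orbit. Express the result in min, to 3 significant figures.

r_p = 6371 + 411.2 = 6782.2 km = 6.7822×10⁶ m.
r_a = 6371 + 29400 = 35771 km = 3.5771×10⁷ m.
Semi-major axis a = (r_p + r_a)/2 = (6782.2 + 35771)/2 = 21277 km = 2.128×10⁷ m.
By Kepler's third law T = 2π√(a³/μ) = 2π × 4.916×10³ = 3.089×10⁴ s.
= 514.8 min.

T ≈ 515 min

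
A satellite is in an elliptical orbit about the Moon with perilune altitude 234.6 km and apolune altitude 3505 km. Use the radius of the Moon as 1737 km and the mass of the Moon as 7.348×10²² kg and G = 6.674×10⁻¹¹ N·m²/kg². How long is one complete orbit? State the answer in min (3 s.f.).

T ≈ 324 min

μ = GM = 6.674×10⁻¹¹ × 7.348×10²² = 4.904×10¹² m³/s².
r_p = 1737 + 234.6 = 1971.6 km = 1.9716×10⁶ m.
r_a = 1737 + 3505 = 5242.0 km = 5.2420×10⁶ m.
Semi-major axis a = (r_p + r_a)/2 = (1971.6 + 5242.0)/2 = 3606.8 km = 3.607×10⁶ m.
By Kepler's third law T = 2π√(a³/μ) = 2π × 3.093×10³ = 1.944×10⁴ s.
= 323.9 min.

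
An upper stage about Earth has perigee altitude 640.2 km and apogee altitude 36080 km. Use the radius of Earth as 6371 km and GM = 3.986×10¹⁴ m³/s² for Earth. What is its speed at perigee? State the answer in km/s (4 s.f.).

v ≈ 9.879 km/s

r_p = 6371 + 640.2 = 7011.2 km = 7.0112×10⁶ m.
r_a = 6371 + 36080 = 42451 km = 4.2451×10⁷ m.
Semi-major axis a = (r_p + r_a)/2 = 24731 km = 2.473×10⁷ m.
Vis-viva: v² = μ(2/r − 1/a) = 3.986×10¹⁴ × (2.853×10⁻⁷ − 4.043×10⁻⁸) = 9.759×10⁷ m²/s².
v = 9879 m/s = 9.879 km/s.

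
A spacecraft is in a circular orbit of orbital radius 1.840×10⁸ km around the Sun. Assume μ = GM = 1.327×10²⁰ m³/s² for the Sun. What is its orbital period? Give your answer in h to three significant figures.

r = 1.840×10⁸ km = 1.840×10¹¹ m.
Kepler's third law: T = 2π√(r³/μ) = 2π√((1.840×10¹¹)³ / 1.327×10²⁰).
r³/μ = 4.694×10¹³ s², so T = 2π × 6.852×10⁶ = 4.305×10⁷ s.
Converting: 4.305×10⁷ s ÷ 3600 = 11960 h.

T ≈ 12000 h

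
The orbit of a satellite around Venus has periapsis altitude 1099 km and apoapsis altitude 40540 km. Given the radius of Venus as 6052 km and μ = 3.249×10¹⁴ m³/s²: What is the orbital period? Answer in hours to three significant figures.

T ≈ 13.5 hours

r_p = 6052 + 1099 = 7151.0 km = 7.1510×10⁶ m.
r_a = 6052 + 40540 = 46592 km = 4.6592×10⁷ m.
Semi-major axis a = (r_p + r_a)/2 = (7151.0 + 46592)/2 = 26872 km = 2.687×10⁷ m.
By Kepler's third law T = 2π√(a³/μ) = 2π × 7.728×10³ = 4.856×10⁴ s.
= 13.49 hours.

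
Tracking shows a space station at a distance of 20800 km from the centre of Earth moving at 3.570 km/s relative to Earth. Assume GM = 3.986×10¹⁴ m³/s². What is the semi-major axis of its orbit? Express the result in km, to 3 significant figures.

r = 2.080×10⁷ m.
Specific orbital energy ε = v²/2 − μ/r = (3570)²/2 − 3.986×10¹⁴/2.080×10⁷ = -1.279×10⁷ J/kg.
Since ε = −μ/(2a), a = −μ/(2ε) = 1.558×10⁷ m = 15581 km.

a ≈ 15600 km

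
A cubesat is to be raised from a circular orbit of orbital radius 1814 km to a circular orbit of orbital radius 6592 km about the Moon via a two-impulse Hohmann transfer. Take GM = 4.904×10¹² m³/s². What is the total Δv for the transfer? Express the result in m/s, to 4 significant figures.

r₁ = 1814 km = 1.814×10⁶ m.
r₂ = 6592 km = 6.592×10⁶ m.
Transfer ellipse a_t = (r₁ + r₂)/2 = 4.203×10⁶ m.
At r₁: circular v_c1 = √(μ/r₁) = 1644 m/s; transfer-perilune v_p = √[μ(2/r₁ − 1/a_t)] = 2059 m/s.
Δv₁ = v_p − v_c1 = 414.9 m/s.
At r₂: circular v_c2 = √(μ/r₂) = 862.5 m/s; transfer-apolune v_a = √[μ(2/r₂ − 1/a_t)] = 566.6 m/s.
Δv₂ = v_c2 − v_a = 295.9 m/s.
Total Δv = Δv₁ + Δv₂ = 710.8 m/s.

Δv_total ≈ 710.8 m/s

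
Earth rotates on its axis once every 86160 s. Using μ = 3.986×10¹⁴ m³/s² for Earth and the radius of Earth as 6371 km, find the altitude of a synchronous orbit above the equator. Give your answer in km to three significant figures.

h_sync ≈ 35800 km

A synchronous orbit has period T, so by Kepler's third law a = (μT²/4π²)^(1/3).
μT²/4π² = 3.986×10¹⁴ × (8.616×10⁴)² / 39.48 = 7.495×10²² m³.
a = 4.216×10⁷ m = 42163 km.
Altitude h = a − R = 42163 − 6371 = 35792 km.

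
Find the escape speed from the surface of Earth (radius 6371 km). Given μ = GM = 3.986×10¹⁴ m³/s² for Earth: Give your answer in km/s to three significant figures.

r = R = 6.371×10⁶ m.
Escape speed v_esc = √(2μ/r) = √(2 × 3.986×10¹⁴ / 6.371×10⁶) = √(1.251×10⁸) = 11190 m/s.
= 11.19 km/s.

v_esc ≈ 11.2 km/s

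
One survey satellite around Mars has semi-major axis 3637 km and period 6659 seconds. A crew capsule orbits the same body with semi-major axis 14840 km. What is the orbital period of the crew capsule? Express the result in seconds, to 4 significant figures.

T₂ ≈ 54880 seconds

Kepler's third law: T² ∝ a³, so T₂ = T₁ (a₂/a₁)^(3/2).
a₂/a₁ = 4.080, (a₂/a₁)^(3/2) = 8.242.
T₂ = 6659 × 8.242 = 54880 seconds.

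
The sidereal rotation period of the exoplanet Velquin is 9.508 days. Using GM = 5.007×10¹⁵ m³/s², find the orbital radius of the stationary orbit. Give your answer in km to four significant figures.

T = 9.508 days = 8.215×10⁵ s.
A synchronous orbit has period T, so by Kepler's third law a = (μT²/4π²)^(1/3).
μT²/4π² = 5.007×10¹⁵ × (8.215×10⁵)² / 39.48 = 8.559×10²⁵ m³.
a = 4.407×10⁸ m = 4.4070×10⁵ km.

r_sync ≈ 4.407×10⁵ km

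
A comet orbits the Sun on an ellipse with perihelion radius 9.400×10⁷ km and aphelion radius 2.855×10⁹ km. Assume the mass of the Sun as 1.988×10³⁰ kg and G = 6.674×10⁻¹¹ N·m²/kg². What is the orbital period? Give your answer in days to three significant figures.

T ≈ 11300 days

μ = GM = 6.674×10⁻¹¹ × 1.988×10³⁰ = 1.327×10²⁰ m³/s².
Semi-major axis a = (r_p + r_a)/2 = (9.4000×10⁷ + 2.8550×10⁹)/2 = 1.4745×10⁹ km = 1.474×10¹² m.
By Kepler's third law T = 2π√(a³/μ) = 2π × 1.554×10⁸ = 9.767×10⁸ s.
= 11300 days.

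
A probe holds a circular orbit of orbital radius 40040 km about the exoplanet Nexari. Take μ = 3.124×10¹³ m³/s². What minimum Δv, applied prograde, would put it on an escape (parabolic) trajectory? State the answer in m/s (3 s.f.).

r = 40040 km = 4.004×10⁷ m.
Circular speed v_c = √(μ/r) = 883.3 m/s.
Escape speed v_esc = √(2μ/r) = √2 × v_c = 1249 m/s.
Δv = v_esc − v_c = 365.9 m/s.

Δv ≈ 366 m/s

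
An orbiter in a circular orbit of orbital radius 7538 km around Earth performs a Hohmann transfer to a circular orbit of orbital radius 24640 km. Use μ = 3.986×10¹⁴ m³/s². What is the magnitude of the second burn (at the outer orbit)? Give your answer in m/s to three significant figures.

r₁ = 7538 km = 7.538×10⁶ m.
r₂ = 24640 km = 2.464×10⁷ m.
Transfer ellipse a_t = (r₁ + r₂)/2 = 1.609×10⁷ m.
At r₁: circular v_c1 = √(μ/r₁) = 7272 m/s; transfer-perigee v_p = √[μ(2/r₁ − 1/a_t)] = 8999 m/s.
At r₂: circular v_c2 = √(μ/r₂) = 4022 m/s; transfer-apogee v_a = √[μ(2/r₂ − 1/a_t)] = 2753 m/s.
Δv₂ = v_c2 − v_a = 1269 m/s.

Δv ≈ 1270 m/s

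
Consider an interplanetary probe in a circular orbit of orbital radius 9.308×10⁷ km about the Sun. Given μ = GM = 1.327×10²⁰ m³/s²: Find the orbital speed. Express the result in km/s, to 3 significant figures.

v ≈ 37.8 km/s

r = 9.308×10⁷ km = 9.308×10¹⁰ m.
For a circular orbit v = √(μ/r) = √(1.327×10²⁰ / 9.308×10¹⁰) = √(1.426×10⁹) = 37760 m/s.
That is 37.76 km/s.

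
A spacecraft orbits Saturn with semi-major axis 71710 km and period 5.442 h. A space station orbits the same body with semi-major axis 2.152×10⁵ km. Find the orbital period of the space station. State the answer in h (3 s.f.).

Kepler's third law: T² ∝ a³, so T₂ = T₁ (a₂/a₁)^(3/2).
a₂/a₁ = 3.001, (a₂/a₁)^(3/2) = 5.199.
T₂ = 5.442 × 5.199 = 28.29 h.

T₂ ≈ 28.3 h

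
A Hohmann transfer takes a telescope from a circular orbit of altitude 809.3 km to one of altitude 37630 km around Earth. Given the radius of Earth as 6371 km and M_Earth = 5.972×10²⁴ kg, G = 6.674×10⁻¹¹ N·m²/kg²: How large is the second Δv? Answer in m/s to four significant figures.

μ = GM = 6.674×10⁻¹¹ × 5.972×10²⁴ = 3.986×10¹⁴ m³/s².
r₁ = 6371 + 809.3 = 7180.3 km = 7.1803×10⁶ m.
r₂ = 6371 + 37630 = 44001 km = 4.4001×10⁷ m.
Transfer ellipse a_t = (r₁ + r₂)/2 = 2.559×10⁷ m.
At r₁: circular v_c1 = √(μ/r₁) = 7450 m/s; transfer-perigee v_p = √[μ(2/r₁ − 1/a_t)] = 9769 m/s.
At r₂: circular v_c2 = √(μ/r₂) = 3010 m/s; transfer-apogee v_a = √[μ(2/r₂ − 1/a_t)] = 1594 m/s.
Δv₂ = v_c2 − v_a = 1415 m/s.

Δv ≈ 1415 m/s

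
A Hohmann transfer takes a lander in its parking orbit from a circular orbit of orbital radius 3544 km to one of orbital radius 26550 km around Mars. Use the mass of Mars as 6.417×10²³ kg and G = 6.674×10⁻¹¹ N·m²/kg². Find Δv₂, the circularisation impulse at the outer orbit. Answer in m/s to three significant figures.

Δv ≈ 654 m/s

μ = GM = 6.674×10⁻¹¹ × 6.417×10²³ = 4.283×10¹³ m³/s².
r₁ = 3544 km = 3.544×10⁶ m.
r₂ = 26550 km = 2.655×10⁷ m.
Transfer ellipse a_t = (r₁ + r₂)/2 = 1.505×10⁷ m.
At r₁: circular v_c1 = √(μ/r₁) = 3476 m/s; transfer-periapsis v_p = √[μ(2/r₁ − 1/a_t)] = 4618 m/s.
At r₂: circular v_c2 = √(μ/r₂) = 1270 m/s; transfer-apoapsis v_a = √[μ(2/r₂ − 1/a_t)] = 616.4 m/s.
Δv₂ = v_c2 − v_a = 653.7 m/s.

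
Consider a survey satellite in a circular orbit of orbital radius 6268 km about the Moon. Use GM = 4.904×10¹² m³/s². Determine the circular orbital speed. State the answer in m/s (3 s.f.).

v ≈ 885 m/s

r = 6268 km = 6.268×10⁶ m.
For a circular orbit v = √(μ/r) = √(4.904×10¹² / 6.268×10⁶) = √(7.824×10⁵) = 884.5 m/s.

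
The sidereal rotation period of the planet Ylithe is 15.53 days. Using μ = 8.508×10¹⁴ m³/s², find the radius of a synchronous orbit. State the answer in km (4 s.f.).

T = 15.53 days = 1.342×10⁶ s.
A synchronous orbit has period T, so by Kepler's third law a = (μT²/4π²)^(1/3).
μT²/4π² = 8.508×10¹⁴ × (1.342×10⁶)² / 39.48 = 3.880×10²⁵ m³.
a = 3.385×10⁸ m = 3.3854×10⁵ km.

r_sync ≈ 3.385×10⁵ km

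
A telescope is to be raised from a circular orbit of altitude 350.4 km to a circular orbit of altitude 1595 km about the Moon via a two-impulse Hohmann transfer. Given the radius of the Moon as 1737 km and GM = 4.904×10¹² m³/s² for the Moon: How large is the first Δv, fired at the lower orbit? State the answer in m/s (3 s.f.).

r₁ = 1737 + 350.4 = 2087.4 km = 2.0874×10⁶ m.
r₂ = 1737 + 1595 = 3332.0 km = 3.3320×10⁶ m.
Transfer ellipse a_t = (r₁ + r₂)/2 = 2.710×10⁶ m.
At r₁: circular v_c1 = √(μ/r₁) = 1533 m/s; transfer-perilune v_p = √[μ(2/r₁ − 1/a_t)] = 1700 m/s.
Δv₁ = v_p − v_c1 = 166.9 m/s.

Δv ≈ 167 m/s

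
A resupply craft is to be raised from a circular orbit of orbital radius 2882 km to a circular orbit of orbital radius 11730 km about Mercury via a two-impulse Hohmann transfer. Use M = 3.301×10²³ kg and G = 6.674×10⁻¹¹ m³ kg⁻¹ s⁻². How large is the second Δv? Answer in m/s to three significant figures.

Δv ≈ 510 m/s

μ = GM = 6.674×10⁻¹¹ × 3.301×10²³ = 2.203×10¹³ m³/s².
r₁ = 2882 km = 2.882×10⁶ m.
r₂ = 11730 km = 1.173×10⁷ m.
Transfer ellipse a_t = (r₁ + r₂)/2 = 7.306×10⁶ m.
At r₁: circular v_c1 = √(μ/r₁) = 2765 m/s; transfer-periherm v_p = √[μ(2/r₁ − 1/a_t)] = 3503 m/s.
At r₂: circular v_c2 = √(μ/r₂) = 1370 m/s; transfer-apoherm v_a = √[μ(2/r₂ − 1/a_t)] = 860.7 m/s.
Δv₂ = v_c2 − v_a = 509.7 m/s.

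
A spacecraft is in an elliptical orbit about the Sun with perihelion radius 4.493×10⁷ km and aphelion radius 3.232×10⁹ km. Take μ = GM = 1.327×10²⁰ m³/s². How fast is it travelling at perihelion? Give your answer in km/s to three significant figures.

Semi-major axis a = (r_p + r_a)/2 = 1.6385×10⁹ km = 1.638×10¹² m.
Vis-viva: v² = μ(2/r − 1/a) = 1.327×10²⁰ × (4.451×10⁻¹¹ − 6.103×10⁻¹³) = 5.826×10⁹ m²/s².
v = 76330 m/s = 76.33 km/s.

v ≈ 76.3 km/s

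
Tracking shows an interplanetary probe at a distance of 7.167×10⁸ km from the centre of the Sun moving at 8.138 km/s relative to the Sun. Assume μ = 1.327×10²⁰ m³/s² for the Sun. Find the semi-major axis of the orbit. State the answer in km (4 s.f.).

a ≈ 4.364×10⁸ km

r = 7.167×10¹¹ m.
Specific orbital energy ε = v²/2 − μ/r = (8138)²/2 − 1.327×10²⁰/7.167×10¹¹ = -1.520×10⁸ J/kg.
Since ε = −μ/(2a), a = −μ/(2ε) = 4.364×10¹¹ m = 4.3640×10⁸ km.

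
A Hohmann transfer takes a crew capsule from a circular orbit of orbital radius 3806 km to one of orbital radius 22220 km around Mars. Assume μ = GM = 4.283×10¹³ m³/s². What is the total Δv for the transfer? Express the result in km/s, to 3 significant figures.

Δv_total ≈ 1.67 km/s

r₁ = 3806 km = 3.806×10⁶ m.
r₂ = 22220 km = 2.222×10⁷ m.
Transfer ellipse a_t = (r₁ + r₂)/2 = 1.301×10⁷ m.
At r₁: circular v_c1 = √(μ/r₁) = 3355 m/s; transfer-periapsis v_p = √[μ(2/r₁ − 1/a_t)] = 4384 m/s.
Δv₁ = v_p − v_c1 = 1029 m/s.
At r₂: circular v_c2 = √(μ/r₂) = 1388 m/s; transfer-apoapsis v_a = √[μ(2/r₂ − 1/a_t)] = 750.8 m/s.
Δv₂ = v_c2 − v_a = 637.5 m/s.
Total Δv = Δv₁ + Δv₂ = 1666 m/s = 1.666 km/s.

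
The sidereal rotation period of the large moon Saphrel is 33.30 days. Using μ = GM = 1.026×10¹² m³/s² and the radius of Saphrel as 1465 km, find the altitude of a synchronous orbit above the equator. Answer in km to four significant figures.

h_sync ≈ 58450 km

T = 33.30 days = 2.877×10⁶ s.
A synchronous orbit has period T, so by Kepler's third law a = (μT²/4π²)^(1/3).
μT²/4π² = 1.026×10¹² × (2.877×10⁶)² / 39.48 = 2.151×10²³ m³.
a = 5.992×10⁷ m = 59919 km.
Altitude h = a − R = 59919 − 1465 = 58454 km.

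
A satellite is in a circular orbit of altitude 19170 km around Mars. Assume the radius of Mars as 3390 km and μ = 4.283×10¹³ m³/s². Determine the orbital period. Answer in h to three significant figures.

r = 3390 + 19170 = 22560 km = 2.2560×10⁷ m.
Kepler's third law: T = 2π√(r³/μ) = 2π√((2.256×10⁷)³ / 4.283×10¹³).
r³/μ = 2.681×10⁸ s², so T = 2π × 1.637×10⁴ = 1.029×10⁵ s.
Converting: 1.029×10⁵ s ÷ 3600 = 28.58 h.

T ≈ 28.6 h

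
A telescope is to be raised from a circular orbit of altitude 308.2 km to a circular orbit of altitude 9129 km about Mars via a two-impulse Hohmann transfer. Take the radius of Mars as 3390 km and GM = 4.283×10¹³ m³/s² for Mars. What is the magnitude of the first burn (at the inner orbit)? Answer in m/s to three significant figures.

Δv ≈ 825 m/s

r₁ = 3390 + 308.2 = 3698.2 km = 3.6982×10⁶ m.
r₂ = 3390 + 9129 = 12519 km = 1.2519×10⁷ m.
Transfer ellipse a_t = (r₁ + r₂)/2 = 8.109×10⁶ m.
At r₁: circular v_c1 = √(μ/r₁) = 3403 m/s; transfer-periapsis v_p = √[μ(2/r₁ − 1/a_t)] = 4229 m/s.
Δv₁ = v_p − v_c1 = 825.4 m/s.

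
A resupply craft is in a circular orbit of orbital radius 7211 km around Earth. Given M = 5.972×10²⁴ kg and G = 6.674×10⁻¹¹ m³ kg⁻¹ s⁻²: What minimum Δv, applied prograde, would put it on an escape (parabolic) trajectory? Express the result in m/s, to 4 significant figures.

Δv ≈ 3079 m/s

μ = GM = 6.674×10⁻¹¹ × 5.972×10²⁴ = 3.986×10¹⁴ m³/s².
r = 7211 km = 7.211×10⁶ m.
Circular speed v_c = √(μ/r) = 7435 m/s.
Escape speed v_esc = √(2μ/r) = √2 × v_c = 10510 m/s.
Δv = v_esc − v_c = 3079 m/s.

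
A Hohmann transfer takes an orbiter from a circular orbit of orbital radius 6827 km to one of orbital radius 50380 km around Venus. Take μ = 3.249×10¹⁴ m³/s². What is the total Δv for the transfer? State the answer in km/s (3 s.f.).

Δv_total ≈ 3.56 km/s

r₁ = 6827 km = 6.827×10⁶ m.
r₂ = 50380 km = 5.038×10⁷ m.
Transfer ellipse a_t = (r₁ + r₂)/2 = 2.860×10⁷ m.
At r₁: circular v_c1 = √(μ/r₁) = 6899 m/s; transfer-periapsis v_p = √[μ(2/r₁ − 1/a_t)] = 9155 m/s.
Δv₁ = v_p − v_c1 = 2257 m/s.
At r₂: circular v_c2 = √(μ/r₂) = 2539 m/s; transfer-apoapsis v_a = √[μ(2/r₂ − 1/a_t)] = 1241 m/s.
Δv₂ = v_c2 − v_a = 1299 m/s.
Total Δv = Δv₁ + Δv₂ = 3556 m/s = 3.556 km/s.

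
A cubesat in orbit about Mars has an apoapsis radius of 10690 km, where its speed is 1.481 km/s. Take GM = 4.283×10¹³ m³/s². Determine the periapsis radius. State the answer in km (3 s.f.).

periapsis radius ≈ 4030 km

r_a = 1.069×10⁷ m.
Specific energy ε = v²/2 − μ/r = -2.910×10⁶ J/kg, so a = −μ/(2ε) = 7.359×10⁶ m.
The apsides satisfy r_p + r_a = 2a, so the periapsis radius is 2a − r_a = 4.029×10⁶ m = 4028.9 km.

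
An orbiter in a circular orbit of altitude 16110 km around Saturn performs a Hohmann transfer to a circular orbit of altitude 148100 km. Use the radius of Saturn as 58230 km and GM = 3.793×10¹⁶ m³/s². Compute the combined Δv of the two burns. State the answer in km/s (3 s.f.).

r₁ = 58230 + 16110 = 74340 km = 7.4340×10⁷ m.
r₂ = 58230 + 148100 = 206330 km = 2.0633×10⁸ m.
Transfer ellipse a_t = (r₁ + r₂)/2 = 1.403×10⁸ m.
At r₁: circular v_c1 = √(μ/r₁) = 22590 m/s; transfer-perikrone v_p = √[μ(2/r₁ − 1/a_t)] = 27390 m/s.
Δv₁ = v_p − v_c1 = 4801 m/s.
At r₂: circular v_c2 = √(μ/r₂) = 13560 m/s; transfer-apokrone v_a = √[μ(2/r₂ − 1/a_t)] = 9868 m/s.
Δv₂ = v_c2 − v_a = 3690 m/s.
Total Δv = Δv₁ + Δv₂ = 8491 m/s = 8.491 km/s.

Δv_total ≈ 8.49 km/s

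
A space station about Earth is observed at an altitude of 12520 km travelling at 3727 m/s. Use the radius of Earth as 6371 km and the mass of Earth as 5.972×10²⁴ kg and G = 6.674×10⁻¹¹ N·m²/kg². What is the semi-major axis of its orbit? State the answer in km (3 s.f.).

a ≈ 14100 km

μ = GM = 6.674×10⁻¹¹ × 5.972×10²⁴ = 3.986×10¹⁴ m³/s².
r = 6371 + 12520 = 18891 km = 1.889×10⁷ m.
Vis-viva rearranged: 1/a = 2/r − v²/μ = 1.059×10⁻⁷ − 3.485×10⁻⁸ = 7.102×10⁻⁸ m⁻¹.
a = 1.408×10⁷ m = 14081 km.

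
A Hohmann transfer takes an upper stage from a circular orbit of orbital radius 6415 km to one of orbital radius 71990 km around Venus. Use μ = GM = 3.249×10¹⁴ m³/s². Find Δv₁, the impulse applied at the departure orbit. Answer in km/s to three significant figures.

r₁ = 6415 km = 6.415×10⁶ m.
r₂ = 71990 km = 7.199×10⁷ m.
Transfer ellipse a_t = (r₁ + r₂)/2 = 3.920×10⁷ m.
At r₁: circular v_c1 = √(μ/r₁) = 7117 m/s; transfer-periapsis v_p = √[μ(2/r₁ − 1/a_t)] = 9644 m/s.
Δv₁ = v_p − v_c1 = 2527 m/s.
= 2.527 km/s.

Δv ≈ 2.53 km/s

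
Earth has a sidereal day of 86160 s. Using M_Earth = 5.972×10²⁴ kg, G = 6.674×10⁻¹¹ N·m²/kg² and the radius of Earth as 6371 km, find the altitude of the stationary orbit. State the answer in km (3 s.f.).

μ = GM = 6.674×10⁻¹¹ × 5.972×10²⁴ = 3.986×10¹⁴ m³/s².
A synchronous orbit has period T, so by Kepler's third law a = (μT²/4π²)^(1/3).
μT²/4π² = 3.986×10¹⁴ × (8.616×10⁴)² / 39.48 = 7.495×10²² m³.
a = 4.216×10⁷ m = 42162 km.
Altitude h = a − R = 42162 − 6371 = 35791 km.

h_sync ≈ 35800 km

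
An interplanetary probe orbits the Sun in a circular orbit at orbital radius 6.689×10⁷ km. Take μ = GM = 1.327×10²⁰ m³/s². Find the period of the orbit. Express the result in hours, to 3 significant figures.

T ≈ 2620 hours

r = 6.689×10⁷ km = 6.689×10¹⁰ m.
Kepler's third law: T = 2π√(r³/μ) = 2π√((6.689×10¹⁰)³ / 1.327×10²⁰).
r³/μ = 2.255×10¹² s², so T = 2π × 1.502×10⁶ = 9.436×10⁶ s.
Converting: 9.436×10⁶ s ÷ 3600 = 2621 hours.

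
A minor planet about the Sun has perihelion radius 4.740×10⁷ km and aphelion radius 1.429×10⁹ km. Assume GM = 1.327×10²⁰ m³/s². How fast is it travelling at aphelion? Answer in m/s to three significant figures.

Semi-major axis a = (r_p + r_a)/2 = 7.3820×10⁸ km = 7.382×10¹¹ m.
Vis-viva: v² = μ(2/r − 1/a) = 1.327×10²⁰ × (1.400×10⁻¹² − 1.355×10⁻¹²) = 5.963×10⁶ m²/s².
v = 2442 m/s.

v ≈ 2440 m/s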